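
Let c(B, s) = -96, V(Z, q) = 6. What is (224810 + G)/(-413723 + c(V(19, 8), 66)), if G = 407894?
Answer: -632704/413819 ≈ -1.5289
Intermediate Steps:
(224810 + G)/(-413723 + c(V(19, 8), 66)) = (224810 + 407894)/(-413723 - 96) = 632704/(-413819) = 632704*(-1/413819) = -632704/413819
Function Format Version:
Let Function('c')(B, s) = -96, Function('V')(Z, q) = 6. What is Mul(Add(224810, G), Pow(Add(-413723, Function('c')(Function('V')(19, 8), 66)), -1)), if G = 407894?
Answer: Rational(-632704, 413819) ≈ -1.5289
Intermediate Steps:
Mul(Add(224810, G), Pow(Add(-413723, Function('c')(Function('V')(19, 8), 66)), -1)) = Mul(Add(224810, 407894), Pow(Add(-413723, -96), -1)) = Mul(632704, Pow(-413819, -1)) = Mul(632704, Rational(-1, 413819)) = Rational(-632704, 413819)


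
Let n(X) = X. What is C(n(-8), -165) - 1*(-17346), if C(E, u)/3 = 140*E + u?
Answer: 13491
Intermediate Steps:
C(E, u) = 3*u + 420*E (C(E, u) = 3*(140*E + u) = 3*(u + 140*E) = 3*u + 420*E)
C(n(-8), -165) - 1*(-17346) = (3*(-165) + 420*(-8)) - 1*(-17346) = (-495 - 3360) + 17346 = -3855 + 17346 = 13491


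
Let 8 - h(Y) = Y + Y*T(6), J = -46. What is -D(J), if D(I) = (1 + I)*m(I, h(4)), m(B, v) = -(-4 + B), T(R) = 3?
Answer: 2250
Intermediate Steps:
h(Y) = 8 - 4*Y (h(Y) = 8 - (Y + Y*3) = 8 - (Y + 3*Y) = 8 - 4*Y)
m(B, v) = 4 - B
D(I) = (1 + I)*(4 - I)
-D(J) = -(-1)*(1 - 46)*(-4 - 46) = -(-1)*(-45)*(-50) = -1*(-2250) = 2250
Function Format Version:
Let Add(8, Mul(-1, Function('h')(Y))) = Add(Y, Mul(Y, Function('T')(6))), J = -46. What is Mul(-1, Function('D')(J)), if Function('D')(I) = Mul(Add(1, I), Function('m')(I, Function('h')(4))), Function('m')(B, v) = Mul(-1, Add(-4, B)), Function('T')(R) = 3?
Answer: 2250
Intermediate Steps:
Function('h')(Y) = Add(8, Mul(-4, Y)) (Function('h')(Y) = Add(8, Mul(-1, Add(Y, Mul(Y, 3)))) = Add(8, Mul(-1, Add(Y, Mul(3, Y)))) = Add(8, Mul(-1, Mul(4, Y))) = Add(8, Mul(-4, Y)))
Function('m')(B, v) = Add(4, Mul(-1, B))
Function('D')(I) = Mul(Add(1, I), Add(4, Mul(-1, I)))
Mul(-1, Function('D')(J)) = Mul(-1, Mul(-1, Add(1, -46), Add(-4, -46))) = Mul(-1, Mul(-1, -45, -50)) = Mul(-1, -2250) = 2250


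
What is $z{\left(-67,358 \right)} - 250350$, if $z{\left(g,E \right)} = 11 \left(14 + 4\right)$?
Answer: $-250152$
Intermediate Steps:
$z{\left(g,E \right)} = 198$ ($z{\left(g,E \right)} = 11 \cdot 18 = 198$)
$z{\left(-67,358 \right)} - 250350 = 198 - 250350 = -250152$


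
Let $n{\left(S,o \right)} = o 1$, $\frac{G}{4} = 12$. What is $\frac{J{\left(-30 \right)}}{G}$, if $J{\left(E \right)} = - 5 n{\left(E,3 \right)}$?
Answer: $- \frac{5}{16} \approx -0.3125$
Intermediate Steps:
$G = 48$ ($G = 4 \cdot 12 = 48$)
$n{\left(S,o \right)} = o$
$J{\left(E \right)} = -15$ ($J{\left(E \right)} = \left(-5\right) 3 = -15$)
$\frac{J{\left(-30 \right)}}{G} = \frac{1}{48} \left(-15\right) = - \frac{5}{16}$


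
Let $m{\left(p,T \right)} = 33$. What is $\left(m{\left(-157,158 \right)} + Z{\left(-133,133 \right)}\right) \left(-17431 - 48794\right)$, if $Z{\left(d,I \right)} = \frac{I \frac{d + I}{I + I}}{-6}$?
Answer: $-2185425$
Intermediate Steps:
$Z{\left(d,I \right)} = - \frac{I}{12} - \frac{d}{12}$ ($Z{\left(d,I \right)} = I \frac{I + d}{2 I} \left(- \frac{1}{6}\right) = \left(\frac{I}{2} + \frac{d}{2}\right) \left(- \frac{1}{6}\right) = - \frac{I}{12} - \frac{d}{12}$)
$\left(m{\left(-157,158 \right)} + Z{\left(-133,133 \right)}\right) \left(-17431 - 48794\right) = \left(33 - 0\right) \left(-17431 - 48794\right) = \left(33 + \left(- \frac{133}{12} + \frac{133}{12}\right)\right) \left(-66225\right) = \left(33 + 0\right) \left(-66225\right) = 33 \left(-66225\right) = -2185425$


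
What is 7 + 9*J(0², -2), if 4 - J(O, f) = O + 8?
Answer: -29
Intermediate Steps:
J(O, f) = -4 - O (J(O, f) = 4 - (O + 8) = 4 - (8 + O) = 4 + (-8 - O) = -4 - O)
7 + 9*J(0², -2) = 7 + 9*(-4 - 1*0²) = 7 + 9*(-4 - 1*0) = 7 + 9*(-4 + 0) = 7 + 9*(-4) = 7 - 36 = -29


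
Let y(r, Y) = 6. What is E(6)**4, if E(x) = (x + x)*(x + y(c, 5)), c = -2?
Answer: 429981696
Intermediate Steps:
E(x) = 2*x*(6 + x) (E(x) = (x + x)*(x + 6) = (2*x)*(6 + x) = 2*x*(6 + x))
E(6)**4 = (2*6*(6 + 6))**4 = (2*6*12)**4 = 144**4 = 429981696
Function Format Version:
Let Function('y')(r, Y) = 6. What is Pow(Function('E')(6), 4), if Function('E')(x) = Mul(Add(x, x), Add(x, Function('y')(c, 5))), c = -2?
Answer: 429981696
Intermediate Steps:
Function('E')(x) = Mul(2, x, Add(6, x)) (Function('E')(x) = Mul(Add(x, x), Add(x, 6)) = Mul(Mul(2, x), Add(6, x)) = Mul(2, x, Add(6, x)))
Pow(Function('E')(6), 4) = Pow(Mul(2, 6, Add(6, 6)), 4) = Pow(Mul(2, 6, 12), 4) = Pow(144, 4) = 429981696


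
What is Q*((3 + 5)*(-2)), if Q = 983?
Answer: -15728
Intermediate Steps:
Q*((3 + 5)*(-2)) = 983*((3 + 5)*(-2)) = 983*(8*(-2)) = 983*(-16) = -15728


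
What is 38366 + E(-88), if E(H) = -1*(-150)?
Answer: 38516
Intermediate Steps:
E(H) = 150
38366 + E(-88) = 38366 + 150 = 38516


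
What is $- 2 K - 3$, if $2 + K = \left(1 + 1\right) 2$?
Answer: $-7$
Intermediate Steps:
$K = 2$ ($K = -2 + \left(1 + 1\right) 2 = -2 + 2 \cdot 2 = -2 + 4 = 2$)
$- 2 K - 3 = \left(-2\right) 2 - 3 = -4 - 3 = -7$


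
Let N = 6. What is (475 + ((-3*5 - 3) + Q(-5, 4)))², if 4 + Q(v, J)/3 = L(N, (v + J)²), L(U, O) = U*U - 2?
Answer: 299209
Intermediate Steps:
L(U, O) = -2 + U² (L(U, O) = U² - 2 = -2 + U²)
Q(v, J) = 90 (Q(v, J) = -12 + 3*(-2 + 6²) = -12 + 3*(-2 + 36) = -12 + 3*34 = -12 + 102 = 90)
(475 + ((-3*5 - 3) + Q(-5, 4)))² = (475 + ((-3*5 - 3) + 90))² = (475 + ((-15 - 3) + 90))² = (475 + (-18 + 90))² = (475 + 72)² = 547² = 299209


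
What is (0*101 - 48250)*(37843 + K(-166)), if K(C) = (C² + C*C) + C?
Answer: -4477069250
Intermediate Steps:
K(C) = C + 2*C² (K(C) = (C² + C²) + C = 2*C² + C = C + 2*C²)
(0*101 - 48250)*(37843 + K(-166)) = (0*101 - 48250)*(37843 - 166*(1 + 2*(-166))) = (0 - 48250)*(37843 - 166*(1 - 332)) = -48250*(37843 - 166*(-331)) = -48250*(37843 + 54946) = -48250*92789 = -4477069250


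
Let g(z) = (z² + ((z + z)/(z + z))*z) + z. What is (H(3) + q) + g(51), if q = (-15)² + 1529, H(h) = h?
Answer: 4460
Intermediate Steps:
g(z) = z² + 2*z (g(z) = (z² + ((2*z)/((2*z)))*z) + z = (z² + ((2*z)*(1/(2*z)))*z) + z = (z² + 1*z) + z = (z² + z) + z = (z + z²) + z = z² + 2*z)
q = 1754 (q = 225 + 1529 = 1754)
(H(3) + q) + g(51) = (3 + 1754) + 51*(2 + 51) = 1757 + 51*53 = 1757 + 2703 = 4460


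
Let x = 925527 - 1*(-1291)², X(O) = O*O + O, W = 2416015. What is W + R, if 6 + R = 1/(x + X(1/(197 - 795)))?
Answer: 640338144997370913/265039635613 ≈ 2.4160e+6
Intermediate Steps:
X(O) = O + O² (X(O) = O² + O = O + O²)
x = -741154 (x = 925527 - 1*1666681 = 925527 - 1666681 = -741154)
R = -1590238171282/265039635613 (R = -6 + 1/(-741154 + (1 + 1/(197 - 795))/(197 - 795)) = -6 + 1/(-741154 + (1 + 1/(-598))/(-598)) = -6 + 1/(-741154 - (1 - 1/598)/598) = -6 + 1/(-741154 - 1/598*597/598) = -6 + 1/(-741154 - 597/357604) = -6 + 1/(-265039635613/357604) = -6 - 357604/265039635613 = -1590238171282/265039635613 ≈ -6.0000)
W + R = 2416015 - 1590238171282/265039635613 = 640338144997370913/265039635613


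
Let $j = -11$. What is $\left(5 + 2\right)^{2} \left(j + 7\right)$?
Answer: $-196$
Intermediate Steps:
$\left(5 + 2\right)^{2} \left(j + 7\right) = \left(5 + 2\right)^{2} \left(-11 + 7\right) = 7^{2} \left(-4\right) = 49 \left(-4\right) = -196$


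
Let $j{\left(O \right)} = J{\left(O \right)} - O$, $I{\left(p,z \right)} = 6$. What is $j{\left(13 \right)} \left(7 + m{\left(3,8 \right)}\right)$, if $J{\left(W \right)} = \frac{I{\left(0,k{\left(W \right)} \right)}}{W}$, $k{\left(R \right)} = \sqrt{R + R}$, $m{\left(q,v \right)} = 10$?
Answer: $- \frac{2771}{13} \approx -213.15$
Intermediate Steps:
$k{\left(R \right)} = \sqrt{2} \sqrt{R}$ ($k{\left(R \right)} = \sqrt{2 R} = \sqrt{2} \sqrt{R}$)
$J{\left(W \right)} = \frac{6}{W}$
$j{\left(O \right)} = - O + \frac{6}{O}$ ($j{\left(O \right)} = \frac{6}{O} - O = - O + \frac{6}{O}$)
$j{\left(13 \right)} \left(7 + m{\left(3,8 \right)}\right) = \left(\left(-1\right) 13 + \frac{6}{13}\right) \left(7 + 10\right) = \left(-13 + 6 \cdot \frac{1}{13}\right) 17 = \left(-13 + \frac{6}{13}\right) 17 = \left(- \frac{163}{13}\right) 17 = - \frac{2771}{13}$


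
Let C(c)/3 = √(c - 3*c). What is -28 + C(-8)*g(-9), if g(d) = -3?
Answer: -64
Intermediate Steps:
C(c) = 3*√2*√(-c) (C(c) = 3*√(c - 3*c) = 3*√(-2*c) = 3*(√2*√(-c)) = 3*√2*√(-c))
-28 + C(-8)*g(-9) = -28 + (3*√2*√(-1*(-8)))*(-3) = -28 + (3*√2*√8)*(-3) = -28 + (3*√2*(2*√2))*(-3) = -28 + 12*(-3) = -28 - 36 = -64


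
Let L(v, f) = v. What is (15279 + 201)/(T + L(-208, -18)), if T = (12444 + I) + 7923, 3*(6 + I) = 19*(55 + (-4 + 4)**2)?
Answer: 5805/7688 ≈ 0.75507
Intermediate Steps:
I = 1027/3 (I = -6 + (19*(55 + (-4 + 4)**2))/3 = -6 + (19*(55 + 0**2))/3 = -6 + (19*(55 + 0))/3 = -6 + (19*55)/3 = -6 + (1/3)*1045 = -6 + 1045/3 = 1027/3 ≈ 342.33)
T = 62128/3 (T = (12444 + 1027/3) + 7923 = 38359/3 + 7923 = 62128/3 ≈ 20709.)
(15279 + 201)/(T + L(-208, -18)) = (15279 + 201)/(62128/3 - 208) = 15480/(61504/3) = 15480*(3/61504) = 5805/7688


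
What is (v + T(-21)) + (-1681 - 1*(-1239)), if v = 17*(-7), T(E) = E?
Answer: -582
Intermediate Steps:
v = -119
(v + T(-21)) + (-1681 - 1*(-1239)) = (-119 - 21) + (-1681 - 1*(-1239)) = -140 + (-1681 + 1239) = -140 - 442 = -582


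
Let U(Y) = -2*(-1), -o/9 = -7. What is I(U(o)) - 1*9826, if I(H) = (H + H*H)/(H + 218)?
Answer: -1080857/110 ≈ -9826.0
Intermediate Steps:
o = 63 (o = -9*(-7) = 63)
U(Y) = 2
I(H) = (H + H**2)/(218 + H)
I(U(o)) - 1*9826 = 2*(1 + 2)/(218 + 2) - 1*9826 = 2*3/220 - 9826 = 2*(1/220)*3 - 9826 = 3/110 - 9826 = -1080857/110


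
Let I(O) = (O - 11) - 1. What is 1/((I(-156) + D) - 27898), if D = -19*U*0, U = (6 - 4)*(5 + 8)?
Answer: -1/28066 ≈ -3.5630e-5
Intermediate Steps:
U = 26 (U = 2*13 = 26)
I(O) = -12 + O (I(O) = (-11 + O) - 1 = -12 + O)
D = 0 (D = -19*26*0 = -494*0 = 0)
1/((I(-156) + D) - 27898) = 1/(((-12 - 156) + 0) - 27898) = 1/((-168 + 0) - 27898) = 1/(-168 - 27898) = 1/(-28066) = -1/28066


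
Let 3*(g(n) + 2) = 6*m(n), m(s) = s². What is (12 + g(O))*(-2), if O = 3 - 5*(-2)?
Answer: -696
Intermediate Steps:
O = 13 (O = 3 + 10 = 13)
g(n) = -2 + 2*n² (g(n) = -2 + (6*n²)/3 = -2 + 2*n²)
(12 + g(O))*(-2) = (12 + (-2 + 2*13²))*(-2) = (12 + (-2 + 2*169))*(-2) = (12 + (-2 + 338))*(-2) = (12 + 336)*(-2) = 348*(-2) = -696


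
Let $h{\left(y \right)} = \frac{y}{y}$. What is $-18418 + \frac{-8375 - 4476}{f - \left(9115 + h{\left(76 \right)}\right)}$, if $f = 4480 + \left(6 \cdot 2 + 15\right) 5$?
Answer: $- \frac{82886567}{4501} \approx -18415.0$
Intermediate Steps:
$h{\left(y \right)} = 1$
$f = 4615$ ($f = 4480 + \left(12 + 15\right) 5 = 4480 + 27 \cdot 5 = 4480 + 135 = 4615$)
$-18418 + \frac{-8375 - 4476}{f - \left(9115 + h{\left(76 \right)}\right)} = -18418 + \frac{-8375 - 4476}{4615 - 9116} = -18418 - \frac{12851}{4615 - 9116} = -18418 - \frac{12851}{-4501} = -18418 - - \frac{12851}{4501} = -18418 + \frac{12851}{4501} = - \frac{82886567}{4501}$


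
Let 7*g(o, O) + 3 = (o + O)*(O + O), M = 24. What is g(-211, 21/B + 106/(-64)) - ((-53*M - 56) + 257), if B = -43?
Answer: 7959969809/6626816 ≈ 1201.2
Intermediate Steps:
g(o, O) = -3/7 + 2*O*(O + o)/7 (g(o, O) = -3/7 + ((o + O)*(O + O))/7 = -3/7 + ((O + o)*(2*O))/7 = -3/7 + (2*O*(O + o))/7 = -3/7 + 2*O*(O + o)/7)
g(-211, 21/B + 106/(-64)) - ((-53*M - 56) + 257) = (-3/7 + 2*(21/(-43) + 106/(-64))²/7 + (2/7)*(21/(-43) + 106/(-64))*(-211)) - ((-53*24 - 56) + 257) = (-3/7 + 2*(21*(-1/43) + 106*(-1/64))²/7 + (2/7)*(21*(-1/43) + 106*(-1/64))*(-211)) - ((-1272 - 56) + 257) = (-3/7 + 2*(-21/43 - 53/32)²/7 + (2/7)*(-21/43 - 53/32)*(-211)) - (-1328 + 257) = (-3/7 + 2*(-2951/1376)²/7 + (2/7)*(-2951/1376)*(-211)) - 1*(-1071) = (-3/7 + (2/7)*(8708401/1893376) + 622661/4816) + 1071 = (-3/7 + 8708401/6626816 + 622661/4816) + 1071 = 862649873/6626816 + 1071 = 7959969809/6626816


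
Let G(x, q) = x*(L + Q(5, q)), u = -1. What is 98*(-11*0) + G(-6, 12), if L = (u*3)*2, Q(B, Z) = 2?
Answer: 24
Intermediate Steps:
L = -6 (L = -1*3*2 = -3*2 = -6)
G(x, q) = -4*x (G(x, q) = x*(-6 + 2) = x*(-4) = -4*x)
98*(-11*0) + G(-6, 12) = 98*(-11*0) - 4*(-6) = 98*0 + 24 = 0 + 24 = 24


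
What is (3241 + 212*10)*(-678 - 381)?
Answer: -5677299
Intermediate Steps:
(3241 + 212*10)*(-678 - 381) = (3241 + 2120)*(-1059) = 5361*(-1059) = -5677299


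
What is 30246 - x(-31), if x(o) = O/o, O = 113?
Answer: 937739/31 ≈ 30250.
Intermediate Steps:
x(o) = 113/o
30246 - x(-31) = 30246 - 113/(-31) = 30246 - 113*(-1)/31 = 30246 - 1*(-113/31) = 30246 + 113/31 = 937739/31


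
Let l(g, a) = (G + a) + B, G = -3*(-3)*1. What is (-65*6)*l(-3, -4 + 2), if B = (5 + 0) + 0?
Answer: -4680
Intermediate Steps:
G = 9 (G = 9*1 = 9)
B = 5 (B = 5 + 0 = 5)
l(g, a) = 14 + a (l(g, a) = (9 + a) + 5 = 14 + a)
(-65*6)*l(-3, -4 + 2) = (-65*6)*(14 + (-4 + 2)) = -390*(14 - 2) = -390*12 = -4680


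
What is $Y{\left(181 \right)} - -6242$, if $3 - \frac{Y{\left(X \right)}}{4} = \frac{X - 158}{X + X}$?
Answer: $\frac{1131928}{181} \approx 6253.7$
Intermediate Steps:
$Y{\left(X \right)} = 12 - \frac{2 \left(-158 + X\right)}{X}$ ($Y{\left(X \right)} = 12 - 4 \frac{X - 158}{X + X} = 12 - 4 \frac{-158 + X}{2 X} = 12 - \frac{2 \left(-158 + X\right)}{X}$)
$Y{\left(181 \right)} - -6242 = \left(10 + \frac{316}{181}\right) - -6242 = \left(10 + 316 \cdot \frac{1}{181}\right) + 6242 = \left(10 + \frac{316}{181}\right) + 6242 = \frac{2126}{181} + 6242 = \frac{1131928}{181}$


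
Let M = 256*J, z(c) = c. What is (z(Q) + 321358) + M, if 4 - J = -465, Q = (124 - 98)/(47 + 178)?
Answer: 99319976/225 ≈ 4.4142e+5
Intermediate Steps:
Q = 26/225 ≈ 0.11556
J = 469 (J = 4 - 1*(-465) = 4 + 465 = 469)
M = 120064 (M = 256*469 = 120064)
(z(Q) + 321358) + M = (26/225 + 321358) + 120064 = 72305576/225 + 120064 = 99319976/225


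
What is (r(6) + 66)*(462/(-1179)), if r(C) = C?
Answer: -3696/131 ≈ -28.214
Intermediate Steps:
(r(6) + 66)*(462/(-1179)) = (6 + 66)*(462/(-1179)) = 72*(462*(-1/1179)) = 72*(-154/393) = -3696/131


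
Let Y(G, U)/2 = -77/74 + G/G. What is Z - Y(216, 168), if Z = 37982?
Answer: 1405337/37 ≈ 37982.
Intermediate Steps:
Y(G, U) = -3/37 (Y(G, U) = 2*(-77/74 + G/G) = 2*(-77*1/74 + 1) = 2*(-77/74 + 1) = 2*(-3/74) = -3/37)
Z - Y(216, 168) = 37982 - 1*(-3/37) = 37982 + 3/37 = 1405337/37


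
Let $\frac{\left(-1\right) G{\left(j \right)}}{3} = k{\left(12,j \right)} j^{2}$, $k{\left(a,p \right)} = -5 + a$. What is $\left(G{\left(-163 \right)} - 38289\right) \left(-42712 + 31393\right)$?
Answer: $6748817922$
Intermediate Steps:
$G{\left(j \right)} = - 21 j^{2}$ ($G{\left(j \right)} = - 3 \left(-5 + 12\right) j^{2} = - 3 \cdot 7 j^{2} = - 21 j^{2}$)
$\left(G{\left(-163 \right)} - 38289\right) \left(-42712 + 31393\right) = \left(- 21 \left(-163\right)^{2} - 38289\right) \left(-42712 + 31393\right) = \left(\left(-21\right) 26569 - 38289\right) \left(-11319\right) = \left(-557949 - 38289\right) \left(-11319\right) = \left(-596238\right) \left(-11319\right) = 6748817922$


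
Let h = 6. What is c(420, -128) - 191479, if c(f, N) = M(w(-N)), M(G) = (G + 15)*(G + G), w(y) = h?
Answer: -191227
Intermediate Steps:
w(y) = 6
M(G) = 2*G*(15 + G) (M(G) = (15 + G)*(2*G) = 2*G*(15 + G))
c(f, N) = 252 (c(f, N) = 2*6*(15 + 6) = 2*6*21 = 252)
c(420, -128) - 191479 = 252 - 191479 = -191227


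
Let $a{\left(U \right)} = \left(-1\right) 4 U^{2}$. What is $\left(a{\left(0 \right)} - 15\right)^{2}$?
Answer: $225$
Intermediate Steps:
$a{\left(U \right)} = - 4 U^{2}$
$\left(a{\left(0 \right)} - 15\right)^{2} = \left(- 4 \cdot 0^{2} - 15\right)^{2} = \left(\left(-4\right) 0 - 15\right)^{2} = \left(0 - 15\right)^{2} = \left(-15\right)^{2} = 225$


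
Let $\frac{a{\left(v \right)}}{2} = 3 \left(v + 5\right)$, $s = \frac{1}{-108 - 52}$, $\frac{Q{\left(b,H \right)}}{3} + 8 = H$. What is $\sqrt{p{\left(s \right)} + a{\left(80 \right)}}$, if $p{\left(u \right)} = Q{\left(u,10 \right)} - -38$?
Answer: $\sqrt{554} \approx 23.537$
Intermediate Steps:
$Q{\left(b,H \right)} = -24 + 3 H$
$s = - \frac{1}{160}$ ($s = \frac{1}{-160} = - \frac{1}{160} \approx -0.00625$)
$p{\left(u \right)} = 44$ ($p{\left(u \right)} = \left(-24 + 3 \cdot 10\right) - -38 = \left(-24 + 30\right) + 38 = 6 + 38 = 44$)
$a{\left(v \right)} = 30 + 6 v$ ($a{\left(v \right)} = 2 \cdot 3 \left(v + 5\right) = 2 \cdot 3 \left(5 + v\right) = 2 \left(15 + 3 v\right) = 30 + 6 v$)
$\sqrt{p{\left(s \right)} + a{\left(80 \right)}} = \sqrt{44 + \left(30 + 6 \cdot 80\right)} = \sqrt{44 + \left(30 + 480\right)} = \sqrt{44 + 510} = \sqrt{554}$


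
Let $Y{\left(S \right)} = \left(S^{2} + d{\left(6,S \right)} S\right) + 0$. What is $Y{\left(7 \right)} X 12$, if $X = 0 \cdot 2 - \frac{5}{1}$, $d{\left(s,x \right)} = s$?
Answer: $-5460$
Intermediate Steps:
$Y{\left(S \right)} = S^{2} + 6 S$ ($Y{\left(S \right)} = \left(S^{2} + 6 S\right) + 0 = S^{2} + 6 S$)
$X = -5$ ($X = 0 - 5 = -5$)
$Y{\left(7 \right)} X 12 = 7 \left(6 + 7\right) \left(-5\right) 12 = 7 \cdot 13 \left(-5\right) 12 = 91 \left(-5\right) 12 = \left(-455\right) 12 = -5460$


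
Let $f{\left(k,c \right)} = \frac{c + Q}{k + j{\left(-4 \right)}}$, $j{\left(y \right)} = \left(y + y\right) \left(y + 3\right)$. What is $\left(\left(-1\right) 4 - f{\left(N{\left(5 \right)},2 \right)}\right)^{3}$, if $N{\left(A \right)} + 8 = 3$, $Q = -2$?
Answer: $-64$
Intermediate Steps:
$j{\left(y \right)} = 2 y \left(3 + y\right)$
$N{\left(A \right)} = -5$ ($N{\left(A \right)} = -8 + 3 = -5$)
$f{\left(k,c \right)} = \frac{-2 + c}{8 + k}$ ($f{\left(k,c \right)} = \frac{c - 2}{k + 2 \left(-4\right) \left(3 - 4\right)} = \frac{-2 + c}{k + 2 \left(-4\right) \left(-1\right)} = \frac{-2 + c}{k + 8} = \frac{-2 + c}{8 + k}$)
$\left(\left(-1\right) 4 - f{\left(N{\left(5 \right)},2 \right)}\right)^{3} = \left(\left(-1\right) 4 - \frac{-2 + 2}{8 - 5}\right)^{3} = \left(-4 - \frac{1}{3} \cdot 0\right)^{3} = \left(-4 - 0\right)^{3} = \left(-4 + 0\right)^{3} = \left(-4\right)^{3} = -64$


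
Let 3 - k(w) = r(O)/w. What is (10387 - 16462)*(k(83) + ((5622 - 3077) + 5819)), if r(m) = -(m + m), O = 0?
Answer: -50829525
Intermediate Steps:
r(m) = -2*m
k(w) = 3 (k(w) = 3 - (-2*0)/w = 3 - 0/w = 3 - 1*0 = 3 + 0 = 3)
(10387 - 16462)*(k(83) + ((5622 - 3077) + 5819)) = (10387 - 16462)*(3 + ((5622 - 3077) + 5819)) = -6075*(3 + (2545 + 5819)) = -6075*(3 + 8364) = -6075*8367 = -50829525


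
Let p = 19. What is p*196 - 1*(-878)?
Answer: 4602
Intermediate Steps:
p*196 - 1*(-878) = 19*196 - 1*(-878) = 3724 + 878 = 4602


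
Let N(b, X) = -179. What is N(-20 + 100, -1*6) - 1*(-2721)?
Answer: 2542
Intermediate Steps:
N(-20 + 100, -1*6) - 1*(-2721) = -179 - 1*(-2721) = -179 + 2721 = 2542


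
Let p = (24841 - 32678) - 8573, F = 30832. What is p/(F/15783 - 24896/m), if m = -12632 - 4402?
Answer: -122549707695/25503496 ≈ -4805.2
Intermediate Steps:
m = -17034
p = -16410 (p = -7837 - 8573 = -16410)
p/(F/15783 - 24896/m) = -16410/(30832/15783 - 24896/(-17034)) = -16410/(30832*(1/15783) - 24896*(-1/17034)) = -16410/(30832/15783 + 12448/8517) = -16410/51006992/14935979 = -16410*14935979/51006992 = -122549707695/25503496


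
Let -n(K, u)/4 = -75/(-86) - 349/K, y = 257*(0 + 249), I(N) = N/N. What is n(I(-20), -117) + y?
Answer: 2811577/43 ≈ 65386.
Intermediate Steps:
I(N) = 1
y = 63993 (y = 257*249 = 63993)
n(K, u) = -150/43 + 1396/K (n(K, u) = -4*(-75/(-86) - 349/K) = -4*(-75*(-1/86) - 349/K) = -4*(75/86 - 349/K) = -150/43 + 1396/K)
n(I(-20), -117) + y = (-150/43 + 1396/1) + 63993 = (-150/43 + 1396*1) + 63993 = (-150/43 + 1396) + 63993 = 59878/43 + 63993 = 2811577/43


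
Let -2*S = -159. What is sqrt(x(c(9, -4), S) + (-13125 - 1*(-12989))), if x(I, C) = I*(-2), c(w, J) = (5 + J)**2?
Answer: I*sqrt(138) ≈ 11.747*I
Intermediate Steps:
S = 159/2 (S = -1/2*(-159) = 159/2 ≈ 79.500)
x(I, C) = -2*I
sqrt(x(c(9, -4), S) + (-13125 - 1*(-12989))) = sqrt(-2*(5 - 4)**2 + (-13125 - 1*(-12989))) = sqrt(-2*1**2 + (-13125 + 12989)) = sqrt(-2*1 - 136) = sqrt(-2 - 136) = sqrt(-138) = I*sqrt(138)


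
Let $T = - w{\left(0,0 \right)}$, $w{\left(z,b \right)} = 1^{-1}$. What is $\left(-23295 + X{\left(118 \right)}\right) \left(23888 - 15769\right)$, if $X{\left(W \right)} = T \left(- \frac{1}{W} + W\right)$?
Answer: $- \frac{22430629227}{118} \approx -1.9009 \cdot 10^{8}$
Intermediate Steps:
$w{\left(z,b \right)} = 1$
$T = -1$ ($T = \left(-1\right) 1 = -1$)
$X{\left(W \right)} = \frac{1}{W} - W$ ($X{\left(W \right)} = - (- \frac{1}{W} + W) = - (W - \frac{1}{W}) = \frac{1}{W} - W$)
$\left(-23295 + X{\left(118 \right)}\right) \left(23888 - 15769\right) = \left(-23295 + \left(\frac{1}{118} - 118\right)\right) \left(23888 - 15769\right) = \left(-23295 + \left(\frac{1}{118} - 118\right)\right) 8119 = \left(-23295 - \frac{13923}{118}\right) 8119 = \left(- \frac{2762733}{118}\right) 8119 = - \frac{22430629227}{118}$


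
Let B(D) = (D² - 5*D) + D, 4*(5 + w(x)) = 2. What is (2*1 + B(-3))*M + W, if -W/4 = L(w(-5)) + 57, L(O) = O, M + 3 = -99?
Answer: -2556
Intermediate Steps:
M = -102 (M = -3 - 99 = -102)
w(x) = -9/2 (w(x) = -5 + (¼)*2 = -5 + ½ = -9/2)
B(D) = D² - 4*D
W = -210 (W = -4*(-9/2 + 57) = -4*105/2 = -210)
(2*1 + B(-3))*M + W = (2*1 - 3*(-4 - 3))*(-102) - 210 = (2 - 3*(-7))*(-102) - 210 = (2 + 21)*(-102) - 210 = 23*(-102) - 210 = -2346 - 210 = -2556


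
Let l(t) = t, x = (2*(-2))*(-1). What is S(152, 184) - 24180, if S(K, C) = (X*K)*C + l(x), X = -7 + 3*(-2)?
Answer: -387760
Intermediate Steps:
x = 4 (x = -4*(-1) = 4)
X = -13 (X = -7 - 6 = -13)
S(K, C) = 4 - 13*C*K (S(K, C) = (-13*K)*C + 4 = -13*C*K + 4 = 4 - 13*C*K)
S(152, 184) - 24180 = (4 - 13*184*152) - 24180 = (4 - 363584) - 24180 = -363580 - 24180 = -387760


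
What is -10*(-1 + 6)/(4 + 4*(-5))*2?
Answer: 25/4 ≈ 6.2500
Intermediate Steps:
-10*(-1 + 6)/(4 + 4*(-5))*2 = -50/(4 - 20)*2 = -50/(-16)*2 = -50*(-1)/16*2 = -10*(-5/16)*2 = (25/8)*2 = 25/4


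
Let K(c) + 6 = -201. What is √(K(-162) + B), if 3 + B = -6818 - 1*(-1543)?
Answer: I*√5485 ≈ 74.061*I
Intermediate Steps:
K(c) = -207 (K(c) = -6 - 201 = -207)
B = -5278 (B = -3 + (-6818 - 1*(-1543)) = -3 + (-6818 + 1543) = -3 - 5275 = -5278)
√(K(-162) + B) = √(-207 - 5278) = √(-5485) = I*√5485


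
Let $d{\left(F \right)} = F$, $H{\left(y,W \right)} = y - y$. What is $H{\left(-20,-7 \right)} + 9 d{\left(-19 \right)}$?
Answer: $-171$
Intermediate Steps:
$H{\left(y,W \right)} = 0$
$H{\left(-20,-7 \right)} + 9 d{\left(-19 \right)} = 0 + 9 \left(-19\right) = 0 - 171 = -171$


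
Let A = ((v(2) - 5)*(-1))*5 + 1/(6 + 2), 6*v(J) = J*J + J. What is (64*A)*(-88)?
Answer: -113344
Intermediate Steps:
v(J) = J/6 + J**2/6 (v(J) = (J*J + J)/6 = (J**2 + J)/6 = (J + J**2)/6 = J/6 + J**2/6)
A = 161/8 (A = (((1/6)*2*(1 + 2) - 5)*(-1))*5 + 1/(6 + 2) = (((1/6)*2*3 - 5)*(-1))*5 + 1/8 = ((1 - 5)*(-1))*5 + 1/8 = -4*(-1)*5 + 1/8 = 4*5 + 1/8 = 20 + 1/8 = 161/8 ≈ 20.125)
(64*A)*(-88) = (64*(161/8))*(-88) = 1288*(-88) = -113344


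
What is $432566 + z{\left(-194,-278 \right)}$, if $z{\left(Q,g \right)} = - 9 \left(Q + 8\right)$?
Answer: $434240$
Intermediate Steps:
$z{\left(Q,g \right)} = -72 - 9 Q$ ($z{\left(Q,g \right)} = - 9 \left(8 + Q\right) = -72 - 9 Q$)
$432566 + z{\left(-194,-278 \right)} = 432566 - -1674 = 432566 + \left(-72 + 1746\right) = 432566 + 1674 = 434240$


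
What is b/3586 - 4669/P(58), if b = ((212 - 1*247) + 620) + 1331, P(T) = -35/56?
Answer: 66976926/8965 ≈ 7470.9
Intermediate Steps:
P(T) = -5/8 (P(T) = -35*1/56 = -5/8)
b = 1916 (b = ((212 - 247) + 620) + 1331 = (-35 + 620) + 1331 = 585 + 1331 = 1916)
b/3586 - 4669/P(58) = 1916/3586 - 4669/(-5/8) = 1916*(1/3586) - 4669*(-8/5) = 958/1793 + 37352/5 = 66976926/8965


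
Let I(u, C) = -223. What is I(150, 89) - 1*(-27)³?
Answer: 19460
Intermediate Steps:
I(150, 89) - 1*(-27)³ = -223 - 1*(-27)³ = -223 - 1*(-19683) = -223 + 19683 = 19460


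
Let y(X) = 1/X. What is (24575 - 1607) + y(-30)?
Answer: 689039/30 ≈ 22968.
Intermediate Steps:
(24575 - 1607) + y(-30) = (24575 - 1607) + 1/(-30) = 22968 - 1/30 = 689039/30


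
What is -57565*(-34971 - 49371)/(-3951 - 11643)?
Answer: -809191205/2599 ≈ -3.1135e+5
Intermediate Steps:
-57565*(-34971 - 49371)/(-3951 - 11643) = -57565/((-15594/(-84342))) = -57565/((-15594*(-1/84342))) = -57565/2599/14057 = -57565*14057/2599 = -809191205/2599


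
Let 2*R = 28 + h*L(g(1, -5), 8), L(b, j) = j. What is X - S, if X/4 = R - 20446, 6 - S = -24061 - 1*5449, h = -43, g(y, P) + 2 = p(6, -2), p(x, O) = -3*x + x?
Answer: -111932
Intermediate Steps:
p(x, O) = -2*x
g(y, P) = -14 (g(y, P) = -2 - 2*6 = -2 - 12 = -14)
S = 29516 (S = 6 - (-24061 - 1*5449) = 6 - (-24061 - 5449) = 6 - 1*(-29510) = 6 + 29510 = 29516)
R = -158 (R = (28 - 43*8)/2 = (28 - 344)/2 = (½)*(-316) = -158)
X = -82416 (X = 4*(-158 - 20446) = 4*(-20604) = -82416)
X - S = -82416 - 1*29516 = -82416 - 29516 = -111932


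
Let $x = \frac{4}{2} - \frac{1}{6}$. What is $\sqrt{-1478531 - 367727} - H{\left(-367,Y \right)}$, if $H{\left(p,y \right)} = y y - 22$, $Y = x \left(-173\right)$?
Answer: $- \frac{3620617}{36} + i \sqrt{1846258} \approx -1.0057 \cdot 10^{5} + 1358.8 i$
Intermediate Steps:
$x = \frac{11}{6}$ ($x = 4 \cdot \frac{1}{2} - \frac{1}{6} = 2 - \frac{1}{6} = \frac{11}{6} \approx 1.8333$)
$Y = - \frac{1903}{6}$ ($Y = \frac{11}{6} \left(-173\right) = - \frac{1903}{6} \approx -317.17$)
$H{\left(p,y \right)} = -22 + y^{2}$ ($H{\left(p,y \right)} = y^{2} - 22 = -22 + y^{2}$)
$\sqrt{-1478531 - 367727} - H{\left(-367,Y \right)} = \sqrt{-1478531 - 367727} - \left(-22 + \left(- \frac{1903}{6}\right)^{2}\right) = \sqrt{-1846258} - \left(-22 + \frac{3621409}{36}\right) = i \sqrt{1846258} - \frac{3620617}{36} = - \frac{3620617}{36} + i \sqrt{1846258}$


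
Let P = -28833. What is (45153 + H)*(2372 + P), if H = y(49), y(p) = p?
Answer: -1196090122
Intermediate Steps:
H = 49
(45153 + H)*(2372 + P) = (45153 + 49)*(2372 - 28833) = 45202*(-26461) = -1196090122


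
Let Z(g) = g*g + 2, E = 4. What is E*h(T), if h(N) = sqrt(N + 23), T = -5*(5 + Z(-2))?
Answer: 16*I*sqrt(2) ≈ 22.627*I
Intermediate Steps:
Z(g) = 2 + g**2 (Z(g) = g**2 + 2 = 2 + g**2)
T = -55 (T = -5*(5 + (2 + (-2)**2)) = -5*(5 + (2 + 4)) = -5*(5 + 6) = -5*11 = -55)
h(N) = sqrt(23 + N)
E*h(T) = 4*sqrt(23 - 55) = 4*sqrt(-32) = 4*(4*I*sqrt(2)) = 16*I*sqrt(2)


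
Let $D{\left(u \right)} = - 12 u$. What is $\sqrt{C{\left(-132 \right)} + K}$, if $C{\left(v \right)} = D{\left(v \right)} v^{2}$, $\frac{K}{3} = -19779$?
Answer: $3 \sqrt{3060031} \approx 5247.9$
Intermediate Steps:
$K = -59337$ ($K = 3 \left(-19779\right) = -59337$)
$C{\left(v \right)} = - 12 v^{3}$ ($C{\left(v \right)} = - 12 v v^{2} = - 12 v^{3}$)
$\sqrt{C{\left(-132 \right)} + K} = \sqrt{- 12 \left(-132\right)^{3} - 59337} = \sqrt{\left(-12\right) \left(-2299968\right) - 59337} = \sqrt{27599616 - 59337} = \sqrt{27540279} = 3 \sqrt{3060031}$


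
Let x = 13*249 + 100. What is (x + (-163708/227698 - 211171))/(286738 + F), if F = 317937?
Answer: -4732354984/13768328815 ≈ -0.34371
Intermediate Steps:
x = 3337 (x = 3237 + 100 = 3337)
(x + (-163708/227698 - 211171))/(286738 + F) = (3337 + (-163708/227698 - 211171))/(286738 + 317937) = (3337 + (-163708*1/227698 - 211171))/604675 = (3337 + (-81854/113849 - 211171))*(1/604675) = (3337 - 24041689033/113849)*(1/604675) = -23661774920/113849*1/604675 = -4732354984/13768328815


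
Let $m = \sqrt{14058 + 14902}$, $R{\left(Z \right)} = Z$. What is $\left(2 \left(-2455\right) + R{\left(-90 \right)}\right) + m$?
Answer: $-5000 + 4 \sqrt{1810} \approx -4829.8$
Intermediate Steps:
$m = 4 \sqrt{1810}$ ($m = \sqrt{28960} = 4 \sqrt{1810} \approx 170.18$)
$\left(2 \left(-2455\right) + R{\left(-90 \right)}\right) + m = \left(2 \left(-2455\right) - 90\right) + 4 \sqrt{1810} = \left(-4910 - 90\right) + 4 \sqrt{1810} = -5000 + 4 \sqrt{1810}$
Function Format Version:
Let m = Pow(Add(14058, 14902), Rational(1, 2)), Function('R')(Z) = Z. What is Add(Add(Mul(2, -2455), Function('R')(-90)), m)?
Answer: Add(-5000, Mul(4, Pow(1810, Rational(1, 2)))) ≈ -4829.8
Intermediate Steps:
m = Mul(4, Pow(1810, Rational(1, 2))) (m = Pow(28960, Rational(1, 2)) = Mul(4, Pow(1810, Rational(1, 2))) ≈ 170.18)
Add(Add(Mul(2, -2455), Function('R')(-90)), m) = Add(Add(Mul(2, -2455), -90), Mul(4, Pow(1810, Rational(1, 2)))) = Add(Add(-4910, -90), Mul(4, Pow(1810, Rational(1, 2)))) = Add(-5000, Mul(4, Pow(1810, Rational(1, 2))))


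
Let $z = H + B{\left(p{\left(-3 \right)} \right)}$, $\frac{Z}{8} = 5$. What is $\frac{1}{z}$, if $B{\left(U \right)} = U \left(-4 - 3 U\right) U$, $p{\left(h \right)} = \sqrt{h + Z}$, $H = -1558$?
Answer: $- \frac{1706}{2454559} + \frac{111 \sqrt{37}}{2454559} \approx -0.00041996$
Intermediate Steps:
$Z = 40$ ($Z = 8 \cdot 5 = 40$)
$p{\left(h \right)} = \sqrt{40 + h}$ ($p{\left(h \right)} = \sqrt{h + 40} = \sqrt{40 + h}$)
$B{\left(U \right)} = U^{2} \left(-4 - 3 U\right)$
$z = -1706 - 111 \sqrt{37}$ ($z = -1558 + \left(\sqrt{40 - 3}\right)^{2} \left(-4 - 3 \sqrt{40 - 3}\right) = -1558 + \left(\sqrt{37}\right)^{2} \left(-4 - 3 \sqrt{37}\right) = -1558 + 37 \left(-4 - 3 \sqrt{37}\right) = -1558 - \left(148 + 111 \sqrt{37}\right) = -1706 - 111 \sqrt{37} \approx -2381.2$)
$\frac{1}{z} = \frac{1}{-1706 - 111 \sqrt{37}}$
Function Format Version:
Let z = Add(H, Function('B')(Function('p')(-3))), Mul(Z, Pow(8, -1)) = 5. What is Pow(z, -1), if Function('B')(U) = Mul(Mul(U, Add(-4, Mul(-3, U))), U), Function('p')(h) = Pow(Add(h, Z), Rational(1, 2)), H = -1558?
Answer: Add(Rational(-1706, 2454559), Mul(Rational(111, 2454559), Pow(37, Rational(1, 2)))) ≈ -0.00041996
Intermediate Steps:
Z = 40 (Z = Mul(8, 5) = 40)
Function('p')(h) = Pow(Add(40, h), Rational(1, 2)) (Function('p')(h) = Pow(Add(h, 40), Rational(1, 2)) = Pow(Add(40, h), Rational(1, 2)))
Function('B')(U) = Mul(Pow(U, 2), Add(-4, Mul(-3, U)))
z = Add(-1706, Mul(-111, Pow(37, Rational(1, 2)))) (z = Add(-1558, Mul(Pow(Pow(Add(40, -3), Rational(1, 2)), 2), Add(-4, Mul(-3, Pow(Add(40, -3), Rational(1, 2)))))) = Add(-1558, Mul(Pow(Pow(37, Rational(1, 2)), 2), Add(-4, Mul(-3, Pow(37, Rational(1, 2)))))) = Add(-1558, Mul(37, Add(-4, Mul(-3, Pow(37, Rational(1, 2)))))) = Add(-1558, Add(-148, Mul(-111, Pow(37, Rational(1, 2))))) = Add(-1706, Mul(-111, Pow(37, Rational(1, 2)))) ≈ -2381.2)
Pow(z, -1) = Pow(Add(-1706, Mul(-111, Pow(37, Rational(1, 2)))), -1)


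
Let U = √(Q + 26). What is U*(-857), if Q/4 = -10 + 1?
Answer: -857*I*√10 ≈ -2710.1*I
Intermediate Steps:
Q = -36 (Q = 4*(-10 + 1) = 4*(-9) = -36)
U = I*√10 (U = √(-36 + 26) = √(-10) = I*√10 ≈ 3.1623*I)
U*(-857) = (I*√10)*(-857) = -857*I*√10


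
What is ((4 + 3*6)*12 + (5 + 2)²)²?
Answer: 97969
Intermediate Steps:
((4 + 3*6)*12 + (5 + 2)²)² = ((4 + 18)*12 + 7²)² = (22*12 + 49)² = (264 + 49)² = 313² = 97969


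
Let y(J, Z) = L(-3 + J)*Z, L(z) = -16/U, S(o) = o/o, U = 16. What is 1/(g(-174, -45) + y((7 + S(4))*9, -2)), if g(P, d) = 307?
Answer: 1/309 ≈ 0.0032362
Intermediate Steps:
S(o) = 1
L(z) = -1 (L(z) = -16/16 = -16*1/16 = -1)
y(J, Z) = -Z
1/(g(-174, -45) + y((7 + S(4))*9, -2)) = 1/(307 - 1*(-2)) = 1/(307 + 2) = 1/309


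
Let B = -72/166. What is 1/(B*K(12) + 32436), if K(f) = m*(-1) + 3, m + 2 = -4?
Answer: 83/2691864 ≈ 3.0834e-5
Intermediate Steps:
m = -6 (m = -2 - 4 = -6)
B = -36/83 (B = -72*1/166 = -36/83 ≈ -0.43373)
K(f) = 9 (K(f) = -6*(-1) + 3 = 6 + 3 = 9)
1/(B*K(12) + 32436) = 1/(-36/83*9 + 32436) = 1/(-324/83 + 32436) = 1/(2691864/83) = 83/2691864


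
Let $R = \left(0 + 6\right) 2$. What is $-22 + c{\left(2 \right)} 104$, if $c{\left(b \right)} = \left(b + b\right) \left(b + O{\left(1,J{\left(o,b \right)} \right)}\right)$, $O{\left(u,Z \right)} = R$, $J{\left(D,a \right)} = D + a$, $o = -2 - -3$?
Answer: $5802$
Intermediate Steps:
$o = 1$ ($o = -2 + 3 = 1$)
$R = 12$ ($R = 6 \cdot 2 = 12$)
$O{\left(u,Z \right)} = 12$
$c{\left(b \right)} = 2 b \left(12 + b\right)$ ($c{\left(b \right)} = \left(b + b\right) \left(b + 12\right) = 2 b \left(12 + b\right)$)
$-22 + c{\left(2 \right)} 104 = -22 + 2 \cdot 2 \left(12 + 2\right) 104 = -22 + 2 \cdot 2 \cdot 14 \cdot 104 = -22 + 56 \cdot 104 = -22 + 5824 = 5802$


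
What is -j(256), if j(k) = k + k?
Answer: -512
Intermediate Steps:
j(k) = 2*k
-j(256) = -2*256 = -1*512 = -512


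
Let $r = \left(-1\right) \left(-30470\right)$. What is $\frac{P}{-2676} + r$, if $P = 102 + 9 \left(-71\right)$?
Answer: $\frac{27179419}{892} \approx 30470.0$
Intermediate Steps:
$r = 30470$
$P = -537$ ($P = 102 - 639 = -537$)
$\frac{P}{-2676} + r = - \frac{537}{-2676} + 30470 = \left(-537\right) \left(- \frac{1}{2676}\right) + 30470 = \frac{179}{892} + 30470 = \frac{27179419}{892}$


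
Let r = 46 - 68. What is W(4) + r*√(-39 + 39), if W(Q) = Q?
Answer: 4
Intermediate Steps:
r = -22
W(4) + r*√(-39 + 39) = 4 - 22*√(-39 + 39) = 4 - 22*√0 = 4 - 22*0 = 4 + 0 = 4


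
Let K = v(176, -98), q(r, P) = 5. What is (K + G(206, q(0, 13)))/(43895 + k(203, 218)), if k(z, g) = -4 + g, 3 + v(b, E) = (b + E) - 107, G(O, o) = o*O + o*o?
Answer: 341/14703 ≈ 0.023193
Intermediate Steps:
G(O, o) = o² + O*o (G(O, o) = O*o + o² = o² + O*o)
v(b, E) = -110 + E + b (v(b, E) = -3 + ((b + E) - 107) = -3 + ((E + b) - 107) = -3 + (-107 + E + b) = -110 + E + b)
K = -32 (K = -110 - 98 + 176 = -32)
(K + G(206, q(0, 13)))/(43895 + k(203, 218)) = (-32 + 5*(206 + 5))/(43895 + (-4 + 218)) = (-32 + 5*211)/(43895 + 214) = (-32 + 1055)/44109 = 1023*(1/44109) = 341/14703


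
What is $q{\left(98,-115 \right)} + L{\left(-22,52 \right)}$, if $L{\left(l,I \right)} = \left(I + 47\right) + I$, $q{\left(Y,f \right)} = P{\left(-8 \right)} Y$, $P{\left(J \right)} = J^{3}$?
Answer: $-50025$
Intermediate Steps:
$q{\left(Y,f \right)} = - 512 Y$ ($q{\left(Y,f \right)} = \left(-8\right)^{3} Y = - 512 Y$)
$L{\left(l,I \right)} = 47 + 2 I$ ($L{\left(l,I \right)} = \left(47 + I\right) + I = 47 + 2 I$)
$q{\left(98,-115 \right)} + L{\left(-22,52 \right)} = \left(-512\right) 98 + \left(47 + 2 \cdot 52\right) = -50176 + \left(47 + 104\right) = -50176 + 151 = -50025$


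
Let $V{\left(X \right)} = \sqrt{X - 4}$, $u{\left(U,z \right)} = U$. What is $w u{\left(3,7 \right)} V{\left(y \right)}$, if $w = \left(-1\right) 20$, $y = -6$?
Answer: $- 60 i \sqrt{10} \approx - 189.74 i$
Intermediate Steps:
$V{\left(X \right)} = \sqrt{-4 + X}$
$w = -20$
$w u{\left(3,7 \right)} V{\left(y \right)} = \left(-20\right) 3 \sqrt{-4 - 6} = - 60 \sqrt{-10} = - 60 i \sqrt{10}$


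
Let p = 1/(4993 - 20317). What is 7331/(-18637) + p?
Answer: -112358881/285593388 ≈ -0.39342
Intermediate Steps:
p = -1/15324 (p = 1/(-15324) = -1/15324 ≈ -6.5257e-5)
7331/(-18637) + p = 7331/(-18637) - 1/15324 = 7331*(-1/18637) - 1/15324 = -7331/18637 - 1/15324 = -112358881/285593388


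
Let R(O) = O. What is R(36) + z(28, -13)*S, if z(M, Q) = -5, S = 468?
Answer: -2304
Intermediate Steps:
R(36) + z(28, -13)*S = 36 - 5*468 = 36 - 2340 = -2304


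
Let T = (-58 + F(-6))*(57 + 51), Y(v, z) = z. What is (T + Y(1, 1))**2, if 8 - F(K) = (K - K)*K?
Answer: 29149201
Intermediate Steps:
F(K) = 8 (F(K) = 8 - (K - K)*K = 8 - 0*K = 8 - 1*0 = 8 + 0 = 8)
T = -5400 (T = (-58 + 8)*(57 + 51) = -50*108 = -5400)
(T + Y(1, 1))**2 = (-5400 + 1)**2 = (-5399)**2 = 29149201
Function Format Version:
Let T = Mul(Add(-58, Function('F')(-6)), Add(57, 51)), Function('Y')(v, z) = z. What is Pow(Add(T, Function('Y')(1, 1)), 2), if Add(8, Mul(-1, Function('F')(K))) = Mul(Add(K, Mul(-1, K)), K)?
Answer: 29149201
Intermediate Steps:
Function('F')(K) = 8 (Function('F')(K) = Add(8, Mul(-1, Mul(Add(K, Mul(-1, K)), K))) = Add(8, Mul(-1, Mul(0, K))) = Add(8, Mul(-1, 0)) = Add(8, 0) = 8)
T = -5400 (T = Mul(Add(-58, 8), Add(57, 51)) = Mul(-50, 108) = -5400)
Pow(Add(T, Function('Y')(1, 1)), 2) = Pow(Add(-5400, 1), 2) = Pow(-5399, 2) = 29149201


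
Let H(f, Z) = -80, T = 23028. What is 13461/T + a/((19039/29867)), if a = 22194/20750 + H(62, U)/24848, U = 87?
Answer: 5315523930829847/2354716684529500 ≈ 2.2574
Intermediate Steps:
a = 17181766/16112375 (a = 22194/20750 - 80/24848 = 22194*(1/20750) - 80*1/24848 = 11097/10375 - 5/1553 = 17181766/16112375 ≈ 1.0664)
13461/T + a/((19039/29867)) = 13461/23028 + 17181766/(16112375*((19039/29867))) = 13461*(1/23028) + 17181766/(16112375*((19039*(1/29867)))) = 4487/7676 + 17181766/(16112375*(19039/29867)) = 4487/7676 + (17181766/16112375)*(29867/19039) = 4487/7676 + 513167805122/306763507625 = 5315523930829847/2354716684529500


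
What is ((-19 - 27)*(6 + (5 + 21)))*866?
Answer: -1274752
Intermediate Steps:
((-19 - 27)*(6 + (5 + 21)))*866 = -46*(6 + 26)*866 = -46*32*866 = -1472*866 = -1274752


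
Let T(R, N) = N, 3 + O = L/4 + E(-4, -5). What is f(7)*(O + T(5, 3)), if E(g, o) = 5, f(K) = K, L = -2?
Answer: 63/2 ≈ 31.500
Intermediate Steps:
O = 3/2 (O = -3 + (-2/4 + 5) = -3 + (-2*¼ + 5) = -3 + (-½ + 5) = -3 + 9/2 = 3/2 ≈ 1.5000)
f(7)*(O + T(5, 3)) = 7*(3/2 + 3) = 7*(9/2) = 63/2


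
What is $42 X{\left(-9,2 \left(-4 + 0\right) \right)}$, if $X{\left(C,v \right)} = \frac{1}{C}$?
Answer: $- \frac{14}{3} \approx -4.6667$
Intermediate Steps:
$42 X{\left(-9,2 \left(-4 + 0\right) \right)} = \frac{42}{-9} = 42 \left(- \frac{1}{9}\right) = - \frac{14}{3}$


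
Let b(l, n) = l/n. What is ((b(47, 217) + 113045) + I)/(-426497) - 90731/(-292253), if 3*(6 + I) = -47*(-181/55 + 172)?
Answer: 76776729554666/1487638406088835 ≈ 0.051610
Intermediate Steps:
I = -145701/55 (I = -6 + (-47*(-181/55 + 172))/3 = -6 + (-47*9279/55)/3 = -6 + (1/3)*(-436113/55) = -6 - 145371/55 = -145701/55 ≈ -2649.1)
((b(47, 217) + 113045) + I)/(-426497) - 90731/(-292253) = ((47/217 + 113045) - 145701/55)/(-426497) - 90731/(-292253) = ((47*(1/217) + 113045) - 145701/55)*(-1/426497) - 90731*(-1/292253) = ((47/217 + 113045) - 145701/55)*(-1/426497) + 90731/292253 = (24530812/217 - 145701/55)*(-1/426497) + 90731/292253 = (1317577543/11935)*(-1/426497) + 90731/292253 = -1317577543/5090241695 + 90731/292253 = 76776729554666/1487638406088835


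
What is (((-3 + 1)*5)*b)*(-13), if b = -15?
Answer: -1950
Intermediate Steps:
(((-3 + 1)*5)*b)*(-13) = (((-3 + 1)*5)*(-15))*(-13) = (-2*5*(-15))*(-13) = -10*(-15)*(-13) = 150*(-13) = -1950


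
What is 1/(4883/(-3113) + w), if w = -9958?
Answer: -3113/31004137 ≈ -0.00010041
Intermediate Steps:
1/(4883/(-3113) + w) = 1/(4883/(-3113) - 9958) = 1/(4883*(-1/3113) - 9958) = 1/(-4883/3113 - 9958) = 1/(-31004137/3113) = -3113/31004137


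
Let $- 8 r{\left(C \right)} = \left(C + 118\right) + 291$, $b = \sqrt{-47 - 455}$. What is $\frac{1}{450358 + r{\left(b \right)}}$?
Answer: $\frac{28819640}{12977682027527} + \frac{8 i \sqrt{502}}{12977682027527} \approx 2.2207 \cdot 10^{-6} + 1.3812 \cdot 10^{-11} i$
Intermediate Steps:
$b = i \sqrt{502}$ ($b = \sqrt{-502} = i \sqrt{502} \approx 22.405 i$)
$r{\left(C \right)} = - \frac{409}{8} - \frac{C}{8}$ ($r{\left(C \right)} = - \frac{\left(C + 118\right) + 291}{8} = - \frac{\left(118 + C\right) + 291}{8} = - \frac{409 + C}{8} = - \frac{409}{8} - \frac{C}{8}$)
$\frac{1}{450358 + r{\left(b \right)}} = \frac{1}{450358 - \left(\frac{409}{8} + \frac{i \sqrt{502}}{8}\right)} = \frac{1}{\frac{3602455}{8} - \frac{i \sqrt{502}}{8}}$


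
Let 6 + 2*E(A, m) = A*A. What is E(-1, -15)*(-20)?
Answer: 50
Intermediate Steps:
E(A, m) = -3 + A**2/2 (E(A, m) = -3 + (A*A)/2 = -3 + A**2/2)
E(-1, -15)*(-20) = (-3 + (1/2)*(-1)**2)*(-20) = (-3 + (1/2)*1)*(-20) = (-3 + 1/2)*(-20) = -5/2*(-20) = 50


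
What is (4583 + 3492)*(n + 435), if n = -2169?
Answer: -14002050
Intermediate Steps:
(4583 + 3492)*(n + 435) = (4583 + 3492)*(-2169 + 435) = 8075*(-1734) = -14002050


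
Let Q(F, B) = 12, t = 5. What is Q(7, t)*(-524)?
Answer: -6288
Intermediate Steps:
Q(7, t)*(-524) = 12*(-524) = -6288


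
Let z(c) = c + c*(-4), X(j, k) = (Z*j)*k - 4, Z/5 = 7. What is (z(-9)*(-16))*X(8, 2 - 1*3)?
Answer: 122688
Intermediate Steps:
Z = 35 (Z = 5*7 = 35)
X(j, k) = -4 + 35*j*k (X(j, k) = (35*j)*k - 4 = 35*j*k - 4 = -4 + 35*j*k)
z(c) = -3*c (z(c) = c - 4*c = -3*c)
(z(-9)*(-16))*X(8, 2 - 1*3) = (-3*(-9)*(-16))*(-4 + 35*8*(2 - 1*3)) = (27*(-16))*(-4 + 35*8*(2 - 3)) = -432*(-4 + 35*8*(-1)) = -432*(-4 - 280) = -432*(-284) = 122688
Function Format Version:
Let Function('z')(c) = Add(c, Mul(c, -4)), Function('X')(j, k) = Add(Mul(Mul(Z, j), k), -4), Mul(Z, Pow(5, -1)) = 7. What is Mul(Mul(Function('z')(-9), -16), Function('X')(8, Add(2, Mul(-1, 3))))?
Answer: 122688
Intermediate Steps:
Z = 35 (Z = Mul(5, 7) = 35)
Function('X')(j, k) = Add(-4, Mul(35, j, k)) (Function('X')(j, k) = Add(Mul(Mul(35, j), k), -4) = Add(Mul(35, j, k), -4) = Add(-4, Mul(35, j, k)))
Function('z')(c) = Mul(-3, c) (Function('z')(c) = Add(c, Mul(-4, c)) = Mul(-3, c))
Mul(Mul(Function('z')(-9), -16), Function('X')(8, Add(2, Mul(-1, 3)))) = Mul(Mul(Mul(-3, -9), -16), Add(-4, Mul(35, 8, Add(2, Mul(-1, 3))))) = Mul(Mul(27, -16), Add(-4, Mul(35, 8, Add(2, -3)))) = Mul(-432, Add(-4, Mul(35, 8, -1))) = Mul(-432, Add(-4, -280)) = Mul(-432, -284) = 122688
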